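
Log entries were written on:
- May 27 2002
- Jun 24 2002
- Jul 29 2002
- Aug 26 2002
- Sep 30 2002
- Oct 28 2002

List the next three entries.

All Mondays; the gaps (28, 35, 28, 35, 28) vary with month length.
This is the last Monday of each month.
Last Monday of November 2002: Nov 25 2002.
December 2002 ends with Monday Dec 30 2002.
Last Monday of January 2003: Jan 27 2003.

Nov 25 2002, Dec 30 2002, Jan 27 2003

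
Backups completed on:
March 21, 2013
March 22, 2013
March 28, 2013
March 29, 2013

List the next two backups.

The gap pattern 1, 6, 1 repeats every 2 events.
These are the Thursdays and Fridays of each week.
Next Thursday: April 4, 2013.
Next Friday: April 5, 2013.

April 4, 2013; April 5, 2013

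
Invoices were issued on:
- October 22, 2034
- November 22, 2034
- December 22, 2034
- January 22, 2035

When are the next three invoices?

Each date is the 22nd; the gaps (31, 30, 31) track the month lengths.
The rule is the 22nd of each month.
Next: February 2035 → February 22, 2035.
March 2035: March 22, 2035.
Next: April 2035 → April 22, 2035.

February 22, 2035; March 22, 2035; April 22, 2035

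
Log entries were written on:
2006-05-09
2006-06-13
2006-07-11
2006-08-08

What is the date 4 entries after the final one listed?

2006-12-12

All dates are Tuesdays, 35, 28, 28 days apart.
Specifically, the 2nd Tuesday of each month.
2nd Tuesday of September 2006: 2006-09-12.
October 2006 — 2nd Tuesday is 2006-10-10.
2nd Tuesday of November 2006: 2006-11-14.
2nd Tuesday of December 2006: 2006-12-12.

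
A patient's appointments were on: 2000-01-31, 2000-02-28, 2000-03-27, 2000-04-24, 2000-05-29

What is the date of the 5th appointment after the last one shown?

2000-10-30

These are Mondays with 28, 28, 28, 35-day gaps.
Each is the final Monday of its month — 2000-01-31 is past the 28th, so '4th Monday' doesn't fit.
Last Monday of June 2000: 2000-06-26.
July 2000 ends with Monday 2000-07-31.
Last Monday of August 2000: 2000-08-28.
September 2000 ends with Monday 2000-09-25.
October 2000 ends with Monday 2000-10-30.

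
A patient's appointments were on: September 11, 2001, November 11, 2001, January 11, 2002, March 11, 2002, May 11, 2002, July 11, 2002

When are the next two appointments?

September 11, 2002; November 11, 2002

The day-of-month is always 11 (61, 61, 59, 61, 61 days between events).
So this recurs on the 11th of every 2 months.
Next: September 2002 → September 11, 2002.
November 2002: November 11, 2002.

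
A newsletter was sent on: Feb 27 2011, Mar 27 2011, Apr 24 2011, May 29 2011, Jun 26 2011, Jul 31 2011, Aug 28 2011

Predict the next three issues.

Every date is a Sunday; gaps 28, 28, 35, 28, 35, 28 days.
Each is the last Sunday of its month (at least one falls on the 29th or later, ruling out '4th Sunday').
Last Sunday of September 2011: Sep 25 2011.
October 2011 ends with Sunday Oct 30 2011.
November 2011 ends with Sunday Nov 27 2011.

Sep 25 2011, Oct 30 2011, Nov 27 2011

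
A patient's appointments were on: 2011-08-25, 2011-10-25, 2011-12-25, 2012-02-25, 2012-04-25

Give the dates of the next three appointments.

Each date is the 25th; the gaps (61, 61, 62, 60) track the month lengths.
The rule is the 25th of every 2 months.
June 2012: 2012-06-25.
August 2012: 2012-08-25.
Next: October 2012 → 2012-10-25.

2012-06-25, 2012-08-25, 2012-10-25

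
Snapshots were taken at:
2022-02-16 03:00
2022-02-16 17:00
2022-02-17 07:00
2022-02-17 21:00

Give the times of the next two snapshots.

Spacing: 14, 14, 14 h — constant 14 h.
2022-02-17 21:00 + 14 h = 2022-02-18 11:00.
2022-02-18 11:00 + 14 h = 2022-02-19 01:00.

2022-02-18 11:00, 2022-02-19 01:00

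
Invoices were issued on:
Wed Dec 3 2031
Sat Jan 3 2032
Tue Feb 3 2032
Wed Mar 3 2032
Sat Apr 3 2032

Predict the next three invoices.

Mon May 3 2032, Thu Jun 3 2032, Sat Jul 3 2032

Each date is the 3rd; the gaps (31, 31, 29, 31) track the month lengths.
The rule is the 3rd of each month.
May 2032: Mon May 3 2032.
Next: June 2032 → Thu Jun 3 2032.
Next: July 2032 → Sat Jul 3 2032.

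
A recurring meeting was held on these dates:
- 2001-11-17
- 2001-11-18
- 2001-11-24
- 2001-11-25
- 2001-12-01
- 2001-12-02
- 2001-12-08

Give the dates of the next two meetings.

The gap pattern 1, 6, 1, 6, 1, 6 repeats every 2 events.
These are the Saturdays and Sundays of each week.
The following Sunday is 2001-12-09.
The following Saturday is 2001-12-15.

2001-12-09, 2001-12-15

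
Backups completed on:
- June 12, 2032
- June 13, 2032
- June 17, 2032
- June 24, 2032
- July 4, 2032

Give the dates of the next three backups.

Gaps: 1, 4, 7, 10 days — each gap is 3 larger than the previous one.
Next gap: 13 days. July 4, 2032 + 13 days = July 17, 2032.
Next gap: 16 days. July 17, 2032 + 16 days = August 2, 2032.
Next gap: 19 days. August 2, 2032 + 19 days = August 21, 2032.

July 17, 2032; August 2, 2032; August 21, 2032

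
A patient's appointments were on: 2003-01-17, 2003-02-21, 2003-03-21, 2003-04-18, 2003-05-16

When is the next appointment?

2003-06-20

All dates are Fridays, 35, 28, 28, 28 days apart.
Specifically, the 3rd Friday of each month.
June 2003 — 3rd Friday is 2003-06-20.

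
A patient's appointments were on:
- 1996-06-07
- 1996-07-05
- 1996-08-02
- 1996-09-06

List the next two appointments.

These are Fridays at 28- or 35-day spacing (28, 28, 35).
The pattern: 1st Friday of the month.
October 1996 — 1st Friday is 1996-10-04.
November 1996 — 1st Friday is 1996-11-01.

1996-10-04, 1996-11-01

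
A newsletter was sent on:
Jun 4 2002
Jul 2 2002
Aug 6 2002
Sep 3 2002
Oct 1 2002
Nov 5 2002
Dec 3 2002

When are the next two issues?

Gaps: 28, 35, 28, 28, 35, 28 days — a mix of 28 and 35. Every date is a Tuesday.
Each is the 1st Tuesday of its month.
1st Tuesday of January 2003: Jan 7 2003.
February 2003 — 1st Tuesday is Feb 4 2003.

Jan 7 2003, Feb 4 2003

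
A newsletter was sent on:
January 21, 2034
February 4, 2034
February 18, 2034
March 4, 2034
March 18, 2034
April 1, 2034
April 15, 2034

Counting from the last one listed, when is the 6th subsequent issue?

July 8, 2034

Every event comes 14 days after the last (14, 14, 14, 14, 14, 14).
April 15, 2034 + 14 days = April 29, 2034.
April 29, 2034 + 14 days = May 13, 2034.
May 13, 2034 + 14 days = May 27, 2034.
May 27, 2034 + 14 days = June 10, 2034.
June 10, 2034 + 14 days = June 24, 2034.
June 24, 2034 + 14 days = July 8, 2034.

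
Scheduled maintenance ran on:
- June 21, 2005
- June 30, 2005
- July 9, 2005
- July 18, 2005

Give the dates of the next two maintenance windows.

Every event comes 9 days after the last (9, 9, 9).
July 18, 2005 + 9 days = July 27, 2005.
July 27, 2005 + 9 days = August 5, 2005.

July 27, 2005; August 5, 2005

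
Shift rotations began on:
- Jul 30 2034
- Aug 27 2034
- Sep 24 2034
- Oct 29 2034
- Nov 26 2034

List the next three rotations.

These are Sundays with 28, 28, 35, 28-day gaps.
Each is the final Sunday of its month — Jul 30 2034 is past the 28th, so '4th Sunday' doesn't fit.
Last Sunday of December 2034: Dec 31 2034.
January 2035 ends with Sunday Jan 28 2035.
February 2035 ends with Sunday Feb 25 2035.

Dec 31 2034, Jan 28 2035, Feb 25 2035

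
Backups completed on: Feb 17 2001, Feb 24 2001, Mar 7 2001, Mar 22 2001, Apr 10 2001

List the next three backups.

May 3 2001, May 30 2001, Jun 30 2001

Gaps: 7, 11, 15, 19 days — each gap is 4 larger than the previous one.
Next gap: 23 days. Apr 10 2001 + 23 days = May 3 2001.
Next gap: 27 days. May 3 2001 + 27 days = May 30 2001.
Next gap: 31 days. May 30 2001 + 31 days = Jun 30 2001.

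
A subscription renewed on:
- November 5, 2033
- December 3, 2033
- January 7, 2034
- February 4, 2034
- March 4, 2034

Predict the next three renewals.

These are Saturdays at 28- or 35-day spacing (28, 35, 28, 28).
The pattern: 1st Saturday of the month.
April 2034 — 1st Saturday is April 1, 2034.
May 2034 — 1st Saturday is May 6, 2034.
June 2034 — 1st Saturday is June 3, 2034.

April 1, 2034; May 6, 2034; June 3, 2034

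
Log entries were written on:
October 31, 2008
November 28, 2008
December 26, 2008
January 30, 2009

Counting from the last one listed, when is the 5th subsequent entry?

Every date is a Friday; gaps 28, 28, 35 days.
Each is the last Friday of its month (at least one falls on the 29th or later, ruling out '4th Friday').
February 2009 ends with Friday February 27, 2009.
March 2009 ends with Friday March 27, 2009.
April 2009 ends with Friday April 24, 2009.
May 2009 ends with Friday May 29, 2009.
Last Friday of June 2009: June 26, 2009.

June 26, 2009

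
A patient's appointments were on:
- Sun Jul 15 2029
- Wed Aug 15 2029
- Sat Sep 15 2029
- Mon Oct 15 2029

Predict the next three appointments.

Gaps: 31, 31, 30 days — not constant. Every event is on the 15th of the month.
Pattern: the 15th of each month.
November 2029: Thu Nov 15 2029.
Next: December 2029 → Sat Dec 15 2029.
Next: January 2030 → Tue Jan 15 2030.

Thu Nov 15 2029, Sat Dec 15 2029, Tue Jan 15 2030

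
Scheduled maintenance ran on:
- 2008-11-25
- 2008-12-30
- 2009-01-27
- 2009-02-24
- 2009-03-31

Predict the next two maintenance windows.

2009-04-28, 2009-05-26

All Tuesdays; the gaps (35, 28, 28, 35) vary with month length.
This is the last Tuesday of each month.
April 2009 ends with Tuesday 2009-04-28.
May 2009 ends with Tuesday 2009-05-26.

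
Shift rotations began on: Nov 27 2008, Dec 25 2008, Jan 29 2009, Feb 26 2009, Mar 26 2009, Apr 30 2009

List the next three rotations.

May 28 2009, Jun 25 2009, Jul 30 2009

Every date is a Thursday; gaps 28, 35, 28, 28, 35 days.
Each is the last Thursday of its month (at least one falls on the 29th or later, ruling out '4th Thursday').
May 2009 ends with Thursday May 28 2009.
June 2009 ends with Thursday Jun 25 2009.
Last Thursday of July 2009: Jul 30 2009.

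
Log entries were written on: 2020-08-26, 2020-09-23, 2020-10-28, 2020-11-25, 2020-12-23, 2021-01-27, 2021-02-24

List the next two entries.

2021-03-24, 2021-04-28

All dates are Wednesdays, 28, 35, 28, 28, 35, 28 days apart.
Specifically, the 4th Wednesday of each month.
March 2021 — 4th Wednesday is 2021-03-24.
4th Wednesday of April 2021: 2021-04-28.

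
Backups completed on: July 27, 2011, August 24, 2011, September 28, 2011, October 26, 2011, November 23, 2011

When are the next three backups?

All dates are Wednesdays, 28, 35, 28, 28 days apart.
Specifically, the 4th Wednesday of each month.
4th Wednesday of December 2011: December 28, 2011.
January 2012 — 4th Wednesday is January 25, 2012.
4th Wednesday of February 2012: February 22, 2012.

December 28, 2011; January 25, 2012; February 22, 2012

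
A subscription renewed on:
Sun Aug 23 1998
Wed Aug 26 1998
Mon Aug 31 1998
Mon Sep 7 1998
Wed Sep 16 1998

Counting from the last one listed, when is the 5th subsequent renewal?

Mon Nov 30 1998

Intervals are 3, 5, 7, 9 days — an arithmetic progression with common difference 2.
Next gap: 11 days. Wed Sep 16 1998 + 11 days = Sun Sep 27 1998.
Next gap: 13 days. Sun Sep 27 1998 + 13 days = Sat Oct 10 1998.
Next gap: 15 days. Sat Oct 10 1998 + 15 days = Sun Oct 25 1998.
Next gap: 17 days. Sun Oct 25 1998 + 17 days = Wed Nov 11 1998.
Next gap: 19 days. Wed Nov 11 1998 + 19 days = Mon Nov 30 1998.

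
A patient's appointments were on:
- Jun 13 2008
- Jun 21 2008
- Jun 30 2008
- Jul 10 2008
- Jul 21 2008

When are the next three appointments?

Intervals are 8, 9, 10, 11 days — an arithmetic progression with common difference 1.
Next gap: 12 days. Jul 21 2008 + 12 days = Aug 2 2008.
Next gap: 13 days. Aug 2 2008 + 13 days = Aug 15 2008.
Next gap: 14 days. Aug 15 2008 + 14 days = Aug 29 2008.

Aug 2 2008, Aug 15 2008, Aug 29 2008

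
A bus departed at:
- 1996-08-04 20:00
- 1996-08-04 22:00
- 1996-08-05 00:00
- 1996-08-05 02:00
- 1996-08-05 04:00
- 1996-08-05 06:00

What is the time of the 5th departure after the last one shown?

1996-08-05 16:00

The interval is a steady 2 hours (2, 2, 2, 2, 2).
1996-08-05 06:00 + 2 h = 1996-08-05 08:00.
1996-08-05 08:00 + 2 h = 1996-08-05 10:00.
1996-08-05 10:00 + 2 h = 1996-08-05 12:00.
1996-08-05 12:00 + 2 h = 1996-08-05 14:00.
1996-08-05 14:00 + 2 h = 1996-08-05 16:00.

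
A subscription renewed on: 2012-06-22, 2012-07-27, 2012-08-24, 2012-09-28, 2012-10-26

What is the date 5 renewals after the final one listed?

2013-03-22

These are Fridays at 28- or 35-day spacing (35, 28, 35, 28).
The pattern: 4th Friday of the month.
November 2012 — 4th Friday is 2012-11-23.
December 2012 — 4th Friday is 2012-12-28.
January 2013 — 4th Friday is 2013-01-25.
4th Friday of February 2013: 2013-02-22.
March 2013 — 4th Friday is 2013-03-22.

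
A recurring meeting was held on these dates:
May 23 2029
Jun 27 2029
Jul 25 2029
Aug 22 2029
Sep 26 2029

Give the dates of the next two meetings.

All dates are Wednesdays, 35, 28, 28, 35 days apart.
Specifically, the 4th Wednesday of each month.
4th Wednesday of October 2029: Oct 24 2029.
4th Wednesday of November 2029: Nov 28 2029.

Oct 24 2029, Nov 28 2029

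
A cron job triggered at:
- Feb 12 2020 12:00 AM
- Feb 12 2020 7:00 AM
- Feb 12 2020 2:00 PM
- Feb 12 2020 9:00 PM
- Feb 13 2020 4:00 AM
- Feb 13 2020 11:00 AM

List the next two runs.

Feb 13 2020 6:00 PM, Feb 14 2020 1:00 AM

Gaps: 7, 7, 7, 7, 7 hours — each event is 7 hours after the previous one.
Feb 13 2020 11:00 AM + 7 h = Feb 13 2020 6:00 PM.
Feb 13 2020 6:00 PM + 7 h = Feb 14 2020 1:00 AM.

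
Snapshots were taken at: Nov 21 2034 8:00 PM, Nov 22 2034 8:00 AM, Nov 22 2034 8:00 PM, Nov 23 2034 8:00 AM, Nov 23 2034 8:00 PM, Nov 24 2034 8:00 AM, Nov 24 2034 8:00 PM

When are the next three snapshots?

Nov 25 2034 8:00 AM, Nov 25 2034 8:00 PM, Nov 26 2034 8:00 AM

The interval is a steady 12 hours (12, 12, 12, 12, 12, 12).
Nov 24 2034 8:00 PM + 12 h = Nov 25 2034 8:00 AM.
Nov 25 2034 8:00 AM + 12 h = Nov 25 2034 8:00 PM.
Nov 25 2034 8:00 PM + 12 h = Nov 26 2034 8:00 AM.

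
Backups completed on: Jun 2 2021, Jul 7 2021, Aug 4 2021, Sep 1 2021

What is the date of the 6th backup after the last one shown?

Mar 2 2022

These are Wednesdays at 28- or 35-day spacing (35, 28, 28).
The pattern: 1st Wednesday of the month.
October 2021 — 1st Wednesday is Oct 6 2021.
November 2021 — 1st Wednesday is Nov 3 2021.
1st Wednesday of December 2021: Dec 1 2021.
January 2022 — 1st Wednesday is Jan 5 2022.
February 2022 — 1st Wednesday is Feb 2 2022.
1st Wednesday of March 2022: Mar 2 2022.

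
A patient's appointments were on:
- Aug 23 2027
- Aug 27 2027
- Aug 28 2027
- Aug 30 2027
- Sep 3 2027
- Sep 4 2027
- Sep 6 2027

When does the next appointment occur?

Gaps: 4, 1, 2, 4, 1, 2 days — not constant, but cyclic with period 3.
The events fall on every Monday, Friday and Saturday.
The following Friday is Sep 10 2027.

Sep 10 2027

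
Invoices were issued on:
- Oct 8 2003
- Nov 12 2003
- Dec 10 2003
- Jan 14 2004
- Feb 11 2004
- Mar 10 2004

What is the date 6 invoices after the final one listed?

These are Wednesdays at 28- or 35-day spacing (35, 28, 35, 28, 28).
The pattern: 2nd Wednesday of the month.
April 2004 — 2nd Wednesday is Apr 14 2004.
2nd Wednesday of May 2004: May 12 2004.
June 2004 — 2nd Wednesday is Jun 9 2004.
July 2004 — 2nd Wednesday is Jul 14 2004.
August 2004 — 2nd Wednesday is Aug 11 2004.
2nd Wednesday of September 2004: Sep 8 2004.

Sep 8 2004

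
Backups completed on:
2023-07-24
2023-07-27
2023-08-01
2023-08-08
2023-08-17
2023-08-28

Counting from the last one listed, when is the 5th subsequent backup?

2023-11-21

Gaps: 3, 5, 7, 9, 11 days — each gap is 2 larger than the previous one.
Next gap: 13 days. 2023-08-28 + 13 days = 2023-09-10.
Next gap: 15 days. 2023-09-10 + 15 days = 2023-09-25.
Next gap: 17 days. 2023-09-25 + 17 days = 2023-10-12.
Next gap: 19 days. 2023-10-12 + 19 days = 2023-10-31.
Next gap: 21 days. 2023-10-31 + 21 days = 2023-11-21.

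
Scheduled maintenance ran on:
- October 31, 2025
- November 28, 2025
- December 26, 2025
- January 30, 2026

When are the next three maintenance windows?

Every date is a Friday; gaps 28, 28, 35 days.
Each is the last Friday of its month (at least one falls on the 29th or later, ruling out '4th Friday').
February 2026 ends with Friday February 27, 2026.
Last Friday of March 2026: March 27, 2026.
April 2026 ends with Friday April 24, 2026.

February 27, 2026; March 27, 2026; April 24, 2026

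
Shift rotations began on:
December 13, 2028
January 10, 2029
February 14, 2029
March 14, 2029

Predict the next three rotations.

All dates are Wednesdays, 28, 35, 28 days apart.
Specifically, the 2nd Wednesday of each month.
April 2029 — 2nd Wednesday is April 11, 2029.
2nd Wednesday of May 2029: May 9, 2029.
2nd Wednesday of June 2029: June 13, 2029.

April 11, 2029; May 9, 2029; June 13, 2029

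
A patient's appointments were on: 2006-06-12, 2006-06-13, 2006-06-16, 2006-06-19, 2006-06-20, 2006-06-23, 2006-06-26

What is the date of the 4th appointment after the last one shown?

2006-07-04

Gaps: 1, 3, 3, 1, 3, 3 days — not constant, but cyclic with period 3.
The events fall on every Monday, Tuesday and Friday.
The following Tuesday is 2006-06-27.
The following Friday is 2006-06-30.
The following Monday is 2006-07-03.
Next Tuesday: 2006-07-04.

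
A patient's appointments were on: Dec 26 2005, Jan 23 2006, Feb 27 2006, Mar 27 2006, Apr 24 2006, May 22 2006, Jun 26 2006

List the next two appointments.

Jul 24 2006, Aug 28 2006

Gaps: 28, 35, 28, 28, 28, 35 days — a mix of 28 and 35. Every date is a Monday.
Each is the 4th Monday of its month.
4th Monday of July 2006: Jul 24 2006.
August 2006 — 4th Monday is Aug 28 2006.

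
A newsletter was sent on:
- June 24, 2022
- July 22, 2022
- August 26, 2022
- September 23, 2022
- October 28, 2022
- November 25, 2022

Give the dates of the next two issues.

Gaps: 28, 35, 28, 35, 28 days — a mix of 28 and 35. Every date is a Friday.
Each is the 4th Friday of its month.
4th Friday of December 2022: December 23, 2022.
January 2023 — 4th Friday is January 27, 2023.

December 23, 2022; January 27, 2023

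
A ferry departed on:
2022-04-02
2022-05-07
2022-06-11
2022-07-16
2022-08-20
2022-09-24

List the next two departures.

Gaps between consecutive events: 35, 35, 35, 35, 35 days — a constant 35-day interval.
2022-09-24 + 35 days = 2022-10-29.
2022-10-29 + 35 days = 2022-12-03.

2022-10-29, 2022-12-03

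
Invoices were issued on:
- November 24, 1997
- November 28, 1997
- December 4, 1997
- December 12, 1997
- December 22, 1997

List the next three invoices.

January 3, 1998; January 17, 1998; February 2, 1998

Gaps: 4, 6, 8, 10 days — each gap is 2 larger than the previous one.
Next gap: 12 days. December 22, 1997 + 12 days = January 3, 1998.
Next gap: 14 days. January 3, 1998 + 14 days = January 17, 1998.
Next gap: 16 days. January 17, 1998 + 16 days = February 2, 1998.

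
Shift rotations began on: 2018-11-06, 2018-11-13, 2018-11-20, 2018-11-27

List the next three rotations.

2018-12-04, 2018-12-11, 2018-12-18

Every event comes 7 days after the last (7, 7, 7).
2018-11-27 + 7 days = 2018-12-04.
2018-12-04 + 7 days = 2018-12-11.
2018-12-11 + 7 days = 2018-12-18.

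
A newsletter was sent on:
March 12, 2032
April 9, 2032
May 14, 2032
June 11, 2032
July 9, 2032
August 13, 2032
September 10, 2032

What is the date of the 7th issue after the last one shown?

April 8, 2033

These are Fridays at 28- or 35-day spacing (28, 35, 28, 28, 35, 28).
The pattern: 2nd Friday of the month.
October 2032 — 2nd Friday is October 8, 2032.
2nd Friday of November 2032: November 12, 2032.
December 2032 — 2nd Friday is December 10, 2032.
January 2033 — 2nd Friday is January 14, 2033.
2nd Friday of February 2033: February 11, 2033.
March 2033 — 2nd Friday is March 11, 2033.
April 2033 — 2nd Friday is April 8, 2033.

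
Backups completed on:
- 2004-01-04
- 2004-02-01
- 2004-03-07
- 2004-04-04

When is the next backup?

Gaps: 28, 35, 28 days — a mix of 28 and 35. Every date is a Sunday.
Each is the 1st Sunday of its month.
May 2004 — 1st Sunday is 2004-05-02.

2004-05-02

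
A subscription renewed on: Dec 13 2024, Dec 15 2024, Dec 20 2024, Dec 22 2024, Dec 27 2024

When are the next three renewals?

Dec 29 2024, Jan 3 2025, Jan 5 2025

Gaps: 2, 5, 2, 5 days — not constant, but cyclic with period 2.
The events fall on every Friday and Sunday.
The following Sunday is Dec 29 2024.
Next Friday: Jan 3 2025.
Next Sunday: Jan 5 2025.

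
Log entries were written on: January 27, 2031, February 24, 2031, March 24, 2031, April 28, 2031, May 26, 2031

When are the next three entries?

All dates are Mondays, 28, 28, 35, 28 days apart.
Specifically, the 4th Monday of each month.
June 2031 — 4th Monday is June 23, 2031.
4th Monday of July 2031: July 28, 2031.
August 2031 — 4th Monday is August 25, 2031.

June 23, 2031; July 28, 2031; August 25, 2031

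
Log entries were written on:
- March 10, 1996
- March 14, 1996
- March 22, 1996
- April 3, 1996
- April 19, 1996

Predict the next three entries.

May 9, 1996; June 2, 1996; June 30, 1996

The spacing grows by 4 each time: 4, 8, 12, 16 days.
Next gap: 20 days. April 19, 1996 + 20 days = May 9, 1996.
Next gap: 24 days. May 9, 1996 + 24 days = June 2, 1996.
Next gap: 28 days. June 2, 1996 + 28 days = June 30, 1996.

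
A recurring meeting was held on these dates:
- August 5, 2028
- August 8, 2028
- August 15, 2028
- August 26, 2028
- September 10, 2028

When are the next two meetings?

September 29, 2028; October 22, 2028

Intervals are 3, 7, 11, 15 days — an arithmetic progression with common difference 4.
Next gap: 19 days. September 10, 2028 + 19 days = September 29, 2028.
Next gap: 23 days. September 29, 2028 + 23 days = October 22, 2028.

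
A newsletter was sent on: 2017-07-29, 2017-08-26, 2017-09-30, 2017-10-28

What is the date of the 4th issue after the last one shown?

2018-02-24

Every date is a Saturday; gaps 28, 35, 28 days.
Each is the last Saturday of its month (at least one falls on the 29th or later, ruling out '4th Saturday').
Last Saturday of November 2017: 2017-11-25.
Last Saturday of December 2017: 2017-12-30.
Last Saturday of January 2018: 2018-01-27.
February 2018 ends with Saturday 2018-02-24.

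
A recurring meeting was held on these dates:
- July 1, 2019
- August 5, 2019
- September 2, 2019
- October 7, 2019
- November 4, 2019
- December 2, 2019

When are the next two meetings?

January 6, 2020; February 3, 2020

These are Mondays at 28- or 35-day spacing (35, 28, 35, 28, 28).
The pattern: 1st Monday of the month.
1st Monday of January 2020: January 6, 2020.
1st Monday of February 2020: February 3, 2020.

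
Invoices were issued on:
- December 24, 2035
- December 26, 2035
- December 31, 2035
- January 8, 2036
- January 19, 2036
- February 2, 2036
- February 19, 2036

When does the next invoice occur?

March 10, 2036

Intervals are 2, 5, 8, 11, 14, 17 days — an arithmetic progression with common difference 3.
Next gap: 20 days. February 19, 2036 + 20 days = March 10, 2036.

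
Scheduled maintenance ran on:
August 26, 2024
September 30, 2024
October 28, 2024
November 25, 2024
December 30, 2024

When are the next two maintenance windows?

January 27, 2025; February 24, 2025

Every date is a Monday; gaps 35, 28, 28, 35 days.
Each is the last Monday of its month (at least one falls on the 29th or later, ruling out '4th Monday').
January 2025 ends with Monday January 27, 2025.
February 2025 ends with Monday February 24, 2025.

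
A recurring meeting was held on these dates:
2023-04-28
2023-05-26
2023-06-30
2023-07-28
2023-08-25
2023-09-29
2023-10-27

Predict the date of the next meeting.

Every date is a Friday; gaps 28, 35, 28, 28, 35, 28 days.
Each is the last Friday of its month (at least one falls on the 29th or later, ruling out '4th Friday').
November 2023 ends with Friday 2023-11-24.

2023-11-24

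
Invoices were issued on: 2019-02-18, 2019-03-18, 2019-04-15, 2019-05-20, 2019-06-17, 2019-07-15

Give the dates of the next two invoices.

Gaps: 28, 28, 35, 28, 28 days — a mix of 28 and 35. Every date is a Monday.
Each is the 3rd Monday of its month.
August 2019 — 3rd Monday is 2019-08-19.
September 2019 — 3rd Monday is 2019-09-16.

2019-08-19, 2019-09-16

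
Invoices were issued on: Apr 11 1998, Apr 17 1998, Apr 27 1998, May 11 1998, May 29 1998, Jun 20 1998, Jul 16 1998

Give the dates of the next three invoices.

Aug 15 1998, Sep 18 1998, Oct 26 1998

The spacing grows by 4 each time: 6, 10, 14, 18, 22, 26 days.
Next gap: 30 days. Jul 16 1998 + 30 days = Aug 15 1998.
Next gap: 34 days. Aug 15 1998 + 34 days = Sep 18 1998.
Next gap: 38 days. Sep 18 1998 + 38 days = Oct 26 1998.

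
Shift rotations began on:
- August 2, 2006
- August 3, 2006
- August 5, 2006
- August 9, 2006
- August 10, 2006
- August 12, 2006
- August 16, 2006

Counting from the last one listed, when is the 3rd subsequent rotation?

The gap pattern 1, 2, 4, 1, 2, 4 repeats every 3 events.
These are the Wednesdays, Thursdays and Saturdays of each week.
The following Thursday is August 17, 2006.
The following Saturday is August 19, 2006.
Next Wednesday: August 23, 2006.

August 23, 2006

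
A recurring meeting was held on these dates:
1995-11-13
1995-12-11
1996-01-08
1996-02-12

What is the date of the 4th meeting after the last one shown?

1996-06-10

Gaps: 28, 28, 35 days — a mix of 28 and 35. Every date is a Monday.
Each is the 2nd Monday of its month.
2nd Monday of March 1996: 1996-03-11.
2nd Monday of April 1996: 1996-04-08.
May 1996 — 2nd Monday is 1996-05-13.
2nd Monday of June 1996: 1996-06-10.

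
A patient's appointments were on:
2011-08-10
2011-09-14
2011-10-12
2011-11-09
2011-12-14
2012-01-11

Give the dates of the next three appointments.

Gaps: 35, 28, 28, 35, 28 days — a mix of 28 and 35. Every date is a Wednesday.
Each is the 2nd Wednesday of its month.
2nd Wednesday of February 2012: 2012-02-08.
2nd Wednesday of March 2012: 2012-03-14.
2nd Wednesday of April 2012: 2012-04-11.

2012-02-08, 2012-03-14, 2012-04-11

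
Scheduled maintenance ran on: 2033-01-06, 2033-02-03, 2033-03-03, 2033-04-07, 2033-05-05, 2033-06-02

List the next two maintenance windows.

Gaps: 28, 28, 35, 28, 28 days — a mix of 28 and 35. Every date is a Thursday.
Each is the 1st Thursday of its month.
July 2033 — 1st Thursday is 2033-07-07.
August 2033 — 1st Thursday is 2033-08-04.

2033-07-07, 2033-08-04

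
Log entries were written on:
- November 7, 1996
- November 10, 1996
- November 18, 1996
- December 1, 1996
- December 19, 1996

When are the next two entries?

January 11, 1997; February 8, 1997

The spacing grows by 5 each time: 3, 8, 13, 18 days.
Next gap: 23 days. December 19, 1996 + 23 days = January 11, 1997.
Next gap: 28 days. January 11, 1997 + 28 days = February 8, 1997.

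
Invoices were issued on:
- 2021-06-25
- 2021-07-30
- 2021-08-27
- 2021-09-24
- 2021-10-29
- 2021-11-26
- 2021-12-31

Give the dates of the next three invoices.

All Fridays; the gaps (35, 28, 28, 35, 28, 35) vary with month length.
This is the last Friday of each month.
Last Friday of January 2022: 2022-01-28.
Last Friday of February 2022: 2022-02-25.
Last Friday of March 2022: 2022-03-25.

2022-01-28, 2022-02-25, 2022-03-25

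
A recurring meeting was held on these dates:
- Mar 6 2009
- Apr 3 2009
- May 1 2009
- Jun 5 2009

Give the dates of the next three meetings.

Gaps: 28, 28, 35 days — a mix of 28 and 35. Every date is a Friday.
Each is the 1st Friday of its month.
July 2009 — 1st Friday is Jul 3 2009.
August 2009 — 1st Friday is Aug 7 2009.
September 2009 — 1st Friday is Sep 4 2009.

Jul 3 2009, Aug 7 2009, Sep 4 2009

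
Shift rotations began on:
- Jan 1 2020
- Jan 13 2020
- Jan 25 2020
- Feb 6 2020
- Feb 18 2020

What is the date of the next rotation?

Mar 1 2020

Gaps between consecutive events: 12, 12, 12, 12 days — a constant 12-day interval.
Feb 18 2020 + 12 days = Mar 1 2020.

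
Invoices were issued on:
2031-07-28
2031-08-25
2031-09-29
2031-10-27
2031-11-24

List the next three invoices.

2031-12-29, 2032-01-26, 2032-02-23

Every date is a Monday; gaps 28, 35, 28, 28 days.
Each is the last Monday of its month (at least one falls on the 29th or later, ruling out '4th Monday').
December 2031 ends with Monday 2031-12-29.
January 2032 ends with Monday 2032-01-26.
February 2032 ends with Monday 2032-02-23.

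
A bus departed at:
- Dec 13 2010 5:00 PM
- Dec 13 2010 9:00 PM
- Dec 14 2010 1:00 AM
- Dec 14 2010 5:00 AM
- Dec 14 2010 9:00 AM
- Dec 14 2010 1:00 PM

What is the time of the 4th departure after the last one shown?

Gaps: 4, 4, 4, 4, 4 hours — each event is 4 hours after the previous one.
Dec 14 2010 1:00 PM + 4 h = Dec 14 2010 5:00 PM.
Dec 14 2010 5:00 PM + 4 h = Dec 14 2010 9:00 PM.
Dec 14 2010 9:00 PM + 4 h = Dec 15 2010 1:00 AM.
Dec 15 2010 1:00 AM + 4 h = Dec 15 2010 5:00 AM.

Dec 15 2010 5:00 AM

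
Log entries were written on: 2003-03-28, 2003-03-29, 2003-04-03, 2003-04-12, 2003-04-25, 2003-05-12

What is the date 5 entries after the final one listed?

2003-10-04

Gaps: 1, 5, 9, 13, 17 days — each gap is 4 larger than the previous one.
Next gap: 21 days. 2003-05-12 + 21 days = 2003-06-02.
Next gap: 25 days. 2003-06-02 + 25 days = 2003-06-27.
Next gap: 29 days. 2003-06-27 + 29 days = 2003-07-26.
Next gap: 33 days. 2003-07-26 + 33 days = 2003-08-28.
Next gap: 37 days. 2003-08-28 + 37 days = 2003-10-04.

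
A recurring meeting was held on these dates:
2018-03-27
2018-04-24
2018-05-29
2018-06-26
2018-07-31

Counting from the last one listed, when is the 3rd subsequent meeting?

2018-10-30

These are Tuesdays with 28, 35, 28, 35-day gaps.
Each is the final Tuesday of its month — 2018-05-29 is past the 28th, so '4th Tuesday' doesn't fit.
Last Tuesday of August 2018: 2018-08-28.
September 2018 ends with Tuesday 2018-09-25.
October 2018 ends with Tuesday 2018-10-30.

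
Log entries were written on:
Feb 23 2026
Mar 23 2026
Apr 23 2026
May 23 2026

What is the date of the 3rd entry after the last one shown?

Gaps: 28, 31, 30 days — not constant. Every event is on the 23rd of the month.
Pattern: the 23rd of each month.
June 2026: Jun 23 2026.
Next: July 2026 → Jul 23 2026.
August 2026: Aug 23 2026.

Aug 23 2026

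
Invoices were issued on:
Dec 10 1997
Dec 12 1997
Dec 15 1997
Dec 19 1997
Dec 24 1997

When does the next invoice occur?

Dec 30 1997

Gaps: 2, 3, 4, 5 days — each gap is 1 larger than the previous one.
Next gap: 6 days. Dec 24 1997 + 6 days = Dec 30 1997.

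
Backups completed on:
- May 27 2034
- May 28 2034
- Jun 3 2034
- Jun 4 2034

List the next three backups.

Jun 10 2034, Jun 11 2034, Jun 17 2034

The gap pattern 1, 6, 1 repeats every 2 events.
These are the Saturdays and Sundays of each week.
Next Saturday: Jun 10 2034.
Next Sunday: Jun 11 2034.
The following Saturday is Jun 17 2034.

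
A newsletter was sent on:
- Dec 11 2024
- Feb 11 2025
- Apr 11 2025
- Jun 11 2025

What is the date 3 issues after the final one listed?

Dec 11 2025

Gaps: 62, 59, 61 days — not constant. Every event is on the 11th of the month.
Pattern: the 11th of every 2 months.
August 2025: Aug 11 2025.
Next: October 2025 → Oct 11 2025.
Next: December 2025 → Dec 11 2025.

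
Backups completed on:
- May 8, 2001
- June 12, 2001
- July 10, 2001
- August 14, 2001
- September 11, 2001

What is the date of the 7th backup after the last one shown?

April 9, 2002

These are Tuesdays at 28- or 35-day spacing (35, 28, 35, 28).
The pattern: 2nd Tuesday of the month.
2nd Tuesday of October 2001: October 9, 2001.
2nd Tuesday of November 2001: November 13, 2001.
2nd Tuesday of December 2001: December 11, 2001.
2nd Tuesday of January 2002: January 8, 2002.
2nd Tuesday of February 2002: February 12, 2002.
2nd Tuesday of March 2002: March 12, 2002.
2nd Tuesday of April 2002: April 9, 2002.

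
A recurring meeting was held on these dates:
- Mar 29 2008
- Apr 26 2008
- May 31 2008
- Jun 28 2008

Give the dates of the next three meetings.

All Saturdays; the gaps (28, 35, 28) vary with month length.
This is the last Saturday of each month.
Last Saturday of July 2008: Jul 26 2008.
Last Saturday of August 2008: Aug 30 2008.
September 2008 ends with Saturday Sep 27 2008.

Jul 26 2008, Aug 30 2008, Sep 27 2008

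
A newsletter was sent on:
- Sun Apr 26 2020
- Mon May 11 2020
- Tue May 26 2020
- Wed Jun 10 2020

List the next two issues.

Thu Jun 25 2020, Fri Jul 10 2020

Gaps between consecutive events: 15, 15, 15 days — a constant 15-day interval.
Wed Jun 10 2020 + 15 days = Thu Jun 25 2020.
Thu Jun 25 2020 + 15 days = Fri Jul 10 2020.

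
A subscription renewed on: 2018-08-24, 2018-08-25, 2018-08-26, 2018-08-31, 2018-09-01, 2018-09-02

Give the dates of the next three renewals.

2018-09-07, 2018-09-08, 2018-09-09

The gap pattern 1, 1, 5, 1, 1 repeats every 3 events.
These are the Fridays, Saturdays and Sundays of each week.
Next Friday: 2018-09-07.
Next Saturday: 2018-09-08.
Next Sunday: 2018-09-09.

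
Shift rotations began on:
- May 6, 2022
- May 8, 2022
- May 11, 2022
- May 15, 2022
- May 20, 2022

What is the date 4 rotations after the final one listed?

The spacing grows by 1 each time: 2, 3, 4, 5 days.
Next gap: 6 days. May 20, 2022 + 6 days = May 26, 2022.
Next gap: 7 days. May 26, 2022 + 7 days = June 2, 2022.
Next gap: 8 days. June 2, 2022 + 8 days = June 10, 2022.
Next gap: 9 days. June 10, 2022 + 9 days = June 19, 2022.

June 19, 2022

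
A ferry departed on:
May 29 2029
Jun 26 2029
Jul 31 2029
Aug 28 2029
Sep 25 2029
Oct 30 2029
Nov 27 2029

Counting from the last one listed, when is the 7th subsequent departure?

Jun 25 2030

These are Tuesdays with 28, 35, 28, 28, 35, 28-day gaps.
Each is the final Tuesday of its month — May 29 2029 is past the 28th, so '4th Tuesday' doesn't fit.
Last Tuesday of December 2029: Dec 25 2029.
Last Tuesday of January 2030: Jan 29 2030.
Last Tuesday of February 2030: Feb 26 2030.
Last Tuesday of March 2030: Mar 26 2030.
Last Tuesday of April 2030: Apr 30 2030.
May 2030 ends with Tuesday May 28 2030.
June 2030 ends with Tuesday Jun 25 2030.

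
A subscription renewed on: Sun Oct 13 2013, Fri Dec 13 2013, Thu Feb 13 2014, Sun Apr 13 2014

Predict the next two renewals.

Fri Jun 13 2014, Wed Aug 13 2014

Each date is the 13th; the gaps (61, 62, 59) track the month lengths.
The rule is the 13th of every 2 months.
Next: June 2014 → Fri Jun 13 2014.
August 2014: Wed Aug 13 2014.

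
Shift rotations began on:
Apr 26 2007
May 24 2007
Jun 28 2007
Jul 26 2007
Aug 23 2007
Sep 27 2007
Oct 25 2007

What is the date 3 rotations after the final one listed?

Jan 24 2008

All dates are Thursdays, 28, 35, 28, 28, 35, 28 days apart.
Specifically, the 4th Thursday of each month.
November 2007 — 4th Thursday is Nov 22 2007.
December 2007 — 4th Thursday is Dec 27 2007.
4th Thursday of January 2008: Jan 24 2008.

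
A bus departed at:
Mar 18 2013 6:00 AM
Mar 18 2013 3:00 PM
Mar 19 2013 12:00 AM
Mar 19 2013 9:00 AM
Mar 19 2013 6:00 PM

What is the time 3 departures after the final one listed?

Mar 20 2013 9:00 PM

The interval is a steady 9 hours (9, 9, 9, 9).
Mar 19 2013 6:00 PM + 9 h = Mar 20 2013 3:00 AM.
Mar 20 2013 3:00 AM + 9 h = Mar 20 2013 12:00 PM.
Mar 20 2013 12:00 PM + 9 h = Mar 20 2013 9:00 PM.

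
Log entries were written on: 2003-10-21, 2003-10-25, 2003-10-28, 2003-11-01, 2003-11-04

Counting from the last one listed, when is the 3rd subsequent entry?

2003-11-15

Gaps: 4, 3, 4, 3 days — not constant, but cyclic with period 2.
The events fall on every Tuesday and Saturday.
Next Saturday: 2003-11-08.
The following Tuesday is 2003-11-11.
The following Saturday is 2003-11-15.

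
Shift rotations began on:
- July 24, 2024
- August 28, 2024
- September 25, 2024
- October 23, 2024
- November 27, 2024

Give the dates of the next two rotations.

Gaps: 35, 28, 28, 35 days — a mix of 28 and 35. Every date is a Wednesday.
Each is the 4th Wednesday of its month.
4th Wednesday of December 2024: December 25, 2024.
January 2025 — 4th Wednesday is January 22, 2025.

December 25, 2024; January 22, 2025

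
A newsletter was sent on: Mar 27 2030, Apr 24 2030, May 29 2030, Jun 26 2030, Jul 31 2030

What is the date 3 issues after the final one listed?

All Wednesdays; the gaps (28, 35, 28, 35) vary with month length.
This is the last Wednesday of each month.
August 2030 ends with Wednesday Aug 28 2030.
Last Wednesday of September 2030: Sep 25 2030.
October 2030 ends with Wednesday Oct 30 2030.

Oct 30 2030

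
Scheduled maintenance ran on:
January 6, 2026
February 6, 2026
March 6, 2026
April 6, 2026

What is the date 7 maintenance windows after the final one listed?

Each date is the 6th; the gaps (31, 28, 31) track the month lengths.
The rule is the 6th of each month.
Next: May 2026 → May 6, 2026.
Next: June 2026 → June 6, 2026.
Next: July 2026 → July 6, 2026.
Next: August 2026 → August 6, 2026.
Next: September 2026 → September 6, 2026.
October 2026: October 6, 2026.
November 2026: November 6, 2026.

November 6, 2026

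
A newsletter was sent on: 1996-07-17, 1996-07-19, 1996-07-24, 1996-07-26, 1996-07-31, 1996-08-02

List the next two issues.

1996-08-07, 1996-08-09

The gap pattern 2, 5, 2, 5, 2 repeats every 2 events.
These are the Wednesdays and Fridays of each week.
Next Wednesday: 1996-08-07.
Next Friday: 1996-08-09.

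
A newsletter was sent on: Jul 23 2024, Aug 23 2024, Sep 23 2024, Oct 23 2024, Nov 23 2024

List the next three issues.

Gaps: 31, 31, 30, 31 days — not constant. Every event is on the 23rd of the month.
Pattern: the 23rd of each month.
Next: December 2024 → Dec 23 2024.
Next: January 2025 → Jan 23 2025.
Next: February 2025 → Feb 23 2025.

Dec 23 2024, Jan 23 2025, Feb 23 2025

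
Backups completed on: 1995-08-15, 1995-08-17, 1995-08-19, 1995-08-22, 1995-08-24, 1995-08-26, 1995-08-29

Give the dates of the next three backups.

1995-08-31, 1995-09-02, 1995-09-05

Gaps: 2, 2, 3, 2, 2, 3 days — not constant, but cyclic with period 3.
The events fall on every Tuesday, Thursday and Saturday.
The following Thursday is 1995-08-31.
The following Saturday is 1995-09-02.
The following Tuesday is 1995-09-05.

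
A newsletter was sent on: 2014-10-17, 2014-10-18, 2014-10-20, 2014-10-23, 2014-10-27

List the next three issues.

2014-11-01, 2014-11-07, 2014-11-14

The spacing grows by 1 each time: 1, 2, 3, 4 days.
Next gap: 5 days. 2014-10-27 + 5 days = 2014-11-01.
Next gap: 6 days. 2014-11-01 + 6 days = 2014-11-07.
Next gap: 7 days. 2014-11-07 + 7 days = 2014-11-14.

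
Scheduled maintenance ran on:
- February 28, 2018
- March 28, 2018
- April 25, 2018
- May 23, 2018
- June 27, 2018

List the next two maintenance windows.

July 25, 2018; August 22, 2018

Gaps: 28, 28, 28, 35 days — a mix of 28 and 35. Every date is a Wednesday.
Each is the 4th Wednesday of its month.
July 2018 — 4th Wednesday is July 25, 2018.
August 2018 — 4th Wednesday is August 22, 2018.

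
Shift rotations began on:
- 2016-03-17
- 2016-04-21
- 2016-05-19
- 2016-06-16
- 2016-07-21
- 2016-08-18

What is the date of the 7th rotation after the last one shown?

2017-03-16

Gaps: 35, 28, 28, 35, 28 days — a mix of 28 and 35. Every date is a Thursday.
Each is the 3rd Thursday of its month.
3rd Thursday of September 2016: 2016-09-15.
3rd Thursday of October 2016: 2016-10-20.
November 2016 — 3rd Thursday is 2016-11-17.
3rd Thursday of December 2016: 2016-12-15.
January 2017 — 3rd Thursday is 2017-01-19.
3rd Thursday of February 2017: 2017-02-16.
March 2017 — 3rd Thursday is 2017-03-16.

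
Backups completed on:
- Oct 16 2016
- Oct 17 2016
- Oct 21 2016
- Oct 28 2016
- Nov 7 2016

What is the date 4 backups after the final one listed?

Jan 16 2017

The spacing grows by 3 each time: 1, 4, 7, 10 days.
Next gap: 13 days. Nov 7 2016 + 13 days = Nov 20 2016.
Next gap: 16 days. Nov 20 2016 + 16 days = Dec 6 2016.
Next gap: 19 days. Dec 6 2016 + 19 days = Dec 25 2016.
Next gap: 22 days. Dec 25 2016 + 22 days = Jan 16 2017.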